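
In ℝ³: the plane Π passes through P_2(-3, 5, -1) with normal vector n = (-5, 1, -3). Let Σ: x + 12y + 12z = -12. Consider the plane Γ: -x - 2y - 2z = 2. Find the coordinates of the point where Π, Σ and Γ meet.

(0, 5, -6)

Π: n·r = n·P_2 gives -5x + y - 3z = 23.
Solving the 3×3 linear system -5x + y - 3z = 23, x + 12y + 12z = -12, -x - 2y - 2z = 2 (e.g. by elimination or Cramer's rule, determinant = -40) gives (0, 5, -6).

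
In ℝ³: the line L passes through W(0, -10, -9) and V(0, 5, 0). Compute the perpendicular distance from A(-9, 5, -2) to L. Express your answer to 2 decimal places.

A direction vector for L is V − W = (0, 15, 9).
Taking (0, -10, -9) on L with direction v = (0, 15, 9): w = A − (0, -10, -9) = (-9, 15, 7), and w × v = (30, 81, -135).
Distance = |w × v| / |v| = √25686 / √306 ≈ 9.16.

9.16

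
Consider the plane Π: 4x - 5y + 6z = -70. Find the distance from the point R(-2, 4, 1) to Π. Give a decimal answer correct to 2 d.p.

n·R − d = (4)·(-2) + (-5)·(4) + (6)·(1) − (-70) = 48; |n| = √77.
Distance = |48| / √77 = 48/√77 ≈ 5.47.

5.47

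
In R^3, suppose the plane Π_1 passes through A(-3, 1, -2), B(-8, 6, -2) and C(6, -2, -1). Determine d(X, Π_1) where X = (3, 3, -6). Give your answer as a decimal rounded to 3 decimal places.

AB = (-5, 5, 0), AC = (9, -3, 1); a normal to Π_1 is AB × AC = (5, 5, -30).
Using A: Π_1 has equation 5x + 5y - 30z = 50.
n·X − d = (5)·(3) + (5)·(3) + (-30)·(-6) − 50 = 160; |n| = √950.
Distance = |160| / √950 = 160/√950 ≈ 5.191.

5.191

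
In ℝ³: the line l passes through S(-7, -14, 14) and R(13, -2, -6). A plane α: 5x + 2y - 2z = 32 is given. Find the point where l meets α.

(8, -5, -1)

A direction vector for l is R − S = (20, 12, -20).
Substitute r = (-7, -14, 14) + t(20, 12, -20) into the plane: -91 + 164t = 32, so t = 3/4.
Intersection: (-7, -14, 14) + (3/4)·(20, 12, -20) = (8, -5, -1).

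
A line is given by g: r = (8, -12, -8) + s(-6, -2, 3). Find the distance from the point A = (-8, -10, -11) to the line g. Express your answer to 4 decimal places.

11.3317

Taking (8, -12, -8) on g with direction v = (-6, -2, 3): w = A − (8, -12, -8) = (-16, 2, -3), and w × v = (0, 66, 44).
Distance = |w × v| / |v| = √6292 / √49 ≈ 11.3317.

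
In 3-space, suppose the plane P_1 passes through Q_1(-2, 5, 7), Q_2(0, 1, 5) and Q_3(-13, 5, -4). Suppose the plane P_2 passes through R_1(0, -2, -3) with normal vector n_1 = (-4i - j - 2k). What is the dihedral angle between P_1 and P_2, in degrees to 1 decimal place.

67.8

Q_1Q_2 = (2, -4, -2), Q_1Q_3 = (-11, 0, -11); a normal to P_1 is Q_1Q_2 × Q_1Q_3 = (44, 44, -44).
Using Q_1: P_1 has equation 44x + 44y - 44z = -176.
P_2: n_1·r = n_1·R_1 gives -4x - y - 2z = 8.
cos θ = |n₁·n₂| / (|n₁||n₂|) = |-132| / (√5808 · √21).
θ = arccos(0.37796) ≈ 67.8°.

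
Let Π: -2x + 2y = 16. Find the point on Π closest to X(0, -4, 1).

(-6, 2, 1)

Foot = X − λn with λ = (n·X − d)/|n|² = (-8 − 16)/8 = -3.
Foot = (0, -4, 1) − (-3)·(-2, 2, 0) = (-6, 2, 1).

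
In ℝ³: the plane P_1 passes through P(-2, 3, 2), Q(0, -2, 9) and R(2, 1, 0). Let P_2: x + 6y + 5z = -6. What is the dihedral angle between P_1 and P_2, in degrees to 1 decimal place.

PQ = (2, -5, 7), PR = (4, -2, -2); a normal to P_1 is PQ × PR = (24, 32, 16).
Using P: P_1 has equation 24x + 32y + 16z = 80.
cos θ = |n₁·n₂| / (|n₁||n₂|) = |296| / (√1856 · √62).
θ = arccos(0.87258) ≈ 29.2°.

29.2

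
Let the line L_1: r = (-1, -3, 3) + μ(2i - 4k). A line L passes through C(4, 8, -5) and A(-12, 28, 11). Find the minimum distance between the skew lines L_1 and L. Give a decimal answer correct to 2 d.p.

4.55

A direction vector for L is A − C = (-16, 20, 16).
Common perpendicular direction n = (2, 0, -4) × (-16, 20, 16) = (80, 32, 40).
With w = (4, 8, -5) − (-1, -3, 3) = (5, 11, -8), w · n = 432.
Distance = |w · n| / |n| = |432| / √9024 ≈ 4.55.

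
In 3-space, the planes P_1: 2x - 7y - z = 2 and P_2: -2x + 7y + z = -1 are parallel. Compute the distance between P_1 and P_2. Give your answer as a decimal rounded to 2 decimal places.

0.14

Rescale P_2 by 1/(-1): 2x - 7y - z = 1. Then distance = |2 − 1| / √54 ≈ 0.14.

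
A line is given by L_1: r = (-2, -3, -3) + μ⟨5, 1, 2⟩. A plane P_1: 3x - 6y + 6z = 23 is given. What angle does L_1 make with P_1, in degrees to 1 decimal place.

25.2

sin θ = |n·v| / (|n||v|) = |21| / (√81 · √30) = 0.42601.
θ ≈ 25.2°.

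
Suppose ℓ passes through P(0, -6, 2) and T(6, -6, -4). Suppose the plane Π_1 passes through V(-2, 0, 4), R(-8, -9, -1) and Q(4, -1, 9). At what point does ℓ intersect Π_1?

(-2, -6, 4)

A direction vector for ℓ is T − P = (6, 0, -6).
VR = (-6, -9, -5), VQ = (6, -1, 5); a normal to Π_1 is VR × VQ = (-50, 0, 60).
Using V: Π_1 has equation -50x + 60z = 340.
Substitute r = (0, -6, 2) + t(6, 0, -6) into the plane: 120 + (-660)t = 340, so t = -1/3.
Intersection: (0, -6, 2) + (-1/3)·(6, 0, -6) = (-2, -6, 4).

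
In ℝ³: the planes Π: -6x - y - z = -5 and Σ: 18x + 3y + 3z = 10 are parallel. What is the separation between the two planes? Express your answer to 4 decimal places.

Rescale Σ by 1/(-3): -6x - y - z = -10/3. Then distance = |-5 − (-10/3)| / √38 ≈ 0.2704.

0.2704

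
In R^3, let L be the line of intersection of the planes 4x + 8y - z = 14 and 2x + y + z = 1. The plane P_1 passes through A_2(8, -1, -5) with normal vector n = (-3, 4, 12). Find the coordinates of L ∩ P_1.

Direction of L: (4, 8, -1) × (2, 1, 1) = (9, -6, -12).
A point on L: solving the two plane equations with x = 13 gives (13, -7, -18).
P_1: n·r = n·A_2 gives -3x + 4y + 12z = -88.
Substitute r = (13, -7, -18) + t(9, -6, -12) into the plane: -283 + (-195)t = -88, so t = -1.
Intersection: (13, -7, -18) + (-1)·(9, -6, -12) = (4, -1, -6).

(4, -1, -6)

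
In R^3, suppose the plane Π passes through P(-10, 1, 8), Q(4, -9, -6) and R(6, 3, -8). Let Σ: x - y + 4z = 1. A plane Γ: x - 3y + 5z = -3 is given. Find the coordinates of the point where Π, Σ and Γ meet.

PQ = (14, -10, -14), PR = (16, 2, -16); a normal to Π is PQ × PR = (188, 0, 188).
Using P: Π has equation 188x + 188z = -376.
Solving the 3×3 linear system 188x + 188z = -376, x - y + 4z = 1, x - 3y + 5z = -3 (e.g. by elimination or Cramer's rule, determinant = 940) gives (-4, 3, 2).

(-4, 3, 2)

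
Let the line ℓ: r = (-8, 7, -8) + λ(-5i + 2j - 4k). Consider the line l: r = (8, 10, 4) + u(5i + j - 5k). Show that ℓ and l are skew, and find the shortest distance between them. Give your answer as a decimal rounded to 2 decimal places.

8.60

Common perpendicular direction n = (-5, 2, -4) × (5, 1, -5) = (-6, -45, -15).
With w = (8, 10, 4) − (-8, 7, -8) = (16, 3, 12), w · n = -411.
Since n ≠ 0 the lines are not parallel, and w · n = -411 ≠ 0 so they do not intersect; hence they are skew.
Distance = |w · n| / |n| = |-411| / √2286 ≈ 8.60.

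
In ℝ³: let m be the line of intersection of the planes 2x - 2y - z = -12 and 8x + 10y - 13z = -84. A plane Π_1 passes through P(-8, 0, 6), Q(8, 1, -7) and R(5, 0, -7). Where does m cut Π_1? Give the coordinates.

(-8, -2, 0)

Direction of m: (2, -2, -1) × (8, 10, -13) = (36, 18, 36).
A point on m: solving the two plane equations with x = -4 gives (-4, 0, 4).
PQ = (16, 1, -13), PR = (13, 0, -13); a normal to Π_1 is PQ × PR = (-13, 39, -13).
Using P: Π_1 has equation -13x + 39y - 13z = 26.
Substitute r = (-4, 0, 4) + t(36, 18, 36) into the plane: 0 + (-234)t = 26, so t = -1/9.
Intersection: (-4, 0, 4) + (-1/9)·(36, 18, 36) = (-8, -2, 0).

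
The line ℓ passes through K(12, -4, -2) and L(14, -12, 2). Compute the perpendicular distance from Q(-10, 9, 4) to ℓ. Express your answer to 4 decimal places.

A direction vector for ℓ is L − K = (2, -8, 4).
Taking (12, -4, -2) on ℓ with direction v = (2, -8, 4): w = Q − (12, -4, -2) = (-22, 13, 6), and w × v = (100, 100, 150).
Distance = |w × v| / |v| = √42500 / √84 ≈ 22.4934.

22.4934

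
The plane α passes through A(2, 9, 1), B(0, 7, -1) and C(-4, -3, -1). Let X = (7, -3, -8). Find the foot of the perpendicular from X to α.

AB = (-2, -2, -2), AC = (-6, -12, -2); a normal to α is AB × AC = (-20, 8, 12).
Using A: α has equation -20x + 8y + 12z = 44.
Foot = X − λn with λ = (n·X − d)/|n|² = (-260 − 44)/608 = -1/2.
Foot = (7, -3, -8) − (-1/2)·(-20, 8, 12) = (-3, 1, -2).

(-3, 1, -2)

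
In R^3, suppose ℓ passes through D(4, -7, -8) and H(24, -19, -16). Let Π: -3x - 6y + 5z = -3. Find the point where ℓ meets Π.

A direction vector for ℓ is H − D = (20, -12, -8).
Substitute r = (4, -7, -8) + t(20, -12, -8) into the plane: -10 + (-28)t = -3, so t = -1/4.
Intersection: (4, -7, -8) + (-1/4)·(20, -12, -8) = (-1, -4, -6).

(-1, -4, -6)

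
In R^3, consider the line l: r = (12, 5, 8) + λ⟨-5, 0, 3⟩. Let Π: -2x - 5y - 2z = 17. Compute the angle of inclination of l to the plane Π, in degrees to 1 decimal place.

6.9

sin θ = |n·v| / (|n||v|) = |4| / (√33 · √34) = 0.11942.
θ ≈ 6.9°.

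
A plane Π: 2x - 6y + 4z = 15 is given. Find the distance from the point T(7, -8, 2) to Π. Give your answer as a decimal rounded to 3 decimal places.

7.350

n·T − d = (2)·(7) + (-6)·(-8) + (4)·(2) − 15 = 55; |n| = √56.
Distance = |55| / √56 = 55/√56 ≈ 7.350.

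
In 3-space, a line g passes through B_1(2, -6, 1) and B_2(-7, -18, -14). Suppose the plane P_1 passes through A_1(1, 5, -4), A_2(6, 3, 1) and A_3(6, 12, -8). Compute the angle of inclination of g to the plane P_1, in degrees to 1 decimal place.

41.5

A direction vector for g is B_2 − B_1 = (-9, -12, -15).
A_1A_2 = (5, -2, 5), A_1A_3 = (5, 7, -4); a normal to P_1 is A_1A_2 × A_1A_3 = (-27, 45, 45).
Using A_1: P_1 has equation -27x + 45y + 45z = 18.
sin θ = |n·v| / (|n||v|) = |-972| / (√4779 · √450) = 0.66281.
θ ≈ 41.5°.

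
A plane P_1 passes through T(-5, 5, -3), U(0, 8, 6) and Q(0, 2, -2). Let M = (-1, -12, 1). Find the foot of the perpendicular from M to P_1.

(5, -4, -5)

TU = (5, 3, 9), TQ = (5, -3, 1); a normal to P_1 is TU × TQ = (30, 40, -30).
Using T: P_1 has equation 30x + 40y - 30z = 140.
Foot = M − λn with λ = (n·M − d)/|n|² = (-540 − 140)/3400 = -1/5.
Foot = (-1, -12, 1) − (-1/5)·(30, 40, -30) = (5, -4, -5).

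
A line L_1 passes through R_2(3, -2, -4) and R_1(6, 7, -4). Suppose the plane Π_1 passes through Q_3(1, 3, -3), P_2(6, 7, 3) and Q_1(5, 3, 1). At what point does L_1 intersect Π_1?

(2, -5, -4)

A direction vector for L_1 is R_1 − R_2 = (3, 9, 0).
Q_3P_2 = (5, 4, 6), Q_3Q_1 = (4, 0, 4); a normal to Π_1 is Q_3P_2 × Q_3Q_1 = (16, 4, -16).
Using Q_3: Π_1 has equation 16x + 4y - 16z = 76.
Substitute r = (3, -2, -4) + t(3, 9, 0) into the plane: 104 + 84t = 76, so t = -1/3.
Intersection: (3, -2, -4) + (-1/3)·(3, 9, 0) = (2, -5, -4).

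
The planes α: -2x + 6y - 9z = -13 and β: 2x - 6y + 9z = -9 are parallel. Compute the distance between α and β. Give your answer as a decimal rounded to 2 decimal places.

Rescale β by 1/(-1): -2x + 6y - 9z = 9. Then distance = |-13 − 9| / √121 ≈ 2.00.

2.00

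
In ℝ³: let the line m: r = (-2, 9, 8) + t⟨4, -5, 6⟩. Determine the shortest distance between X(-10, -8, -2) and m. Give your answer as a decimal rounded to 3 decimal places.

Taking (-2, 9, 8) on m with direction v = (4, -5, 6): w = X − (-2, 9, 8) = (-8, -17, -10), and w × v = (-152, 8, 108).
Distance = |w × v| / |v| = √34832 / √77 ≈ 21.269.

21.269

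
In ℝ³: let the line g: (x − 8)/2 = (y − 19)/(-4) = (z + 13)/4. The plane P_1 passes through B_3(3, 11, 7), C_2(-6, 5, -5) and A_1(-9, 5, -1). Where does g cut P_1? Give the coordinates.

(12, 11, -5)

g has direction (2, -4, 4) through (8, 19, -13).
B_3C_2 = (-9, -6, -12), B_3A_1 = (-12, -6, -8); a normal to P_1 is B_3C_2 × B_3A_1 = (-24, 72, -18).
Using B_3: P_1 has equation -24x + 72y - 18z = 594.
Substitute r = (8, 19, -13) + t(2, -4, 4) into the plane: 1410 + (-408)t = 594, so t = 2.
Intersection: (8, 19, -13) + 2·(2, -4, 4) = (12, 11, -5).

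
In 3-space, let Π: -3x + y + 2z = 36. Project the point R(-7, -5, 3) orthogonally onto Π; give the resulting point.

(-10, -4, 5)

Foot = R − λn with λ = (n·R − d)/|n|² = (22 − 36)/14 = -1.
Foot = (-7, -5, 3) − (-1)·(-3, 1, 2) = (-10, -4, 5).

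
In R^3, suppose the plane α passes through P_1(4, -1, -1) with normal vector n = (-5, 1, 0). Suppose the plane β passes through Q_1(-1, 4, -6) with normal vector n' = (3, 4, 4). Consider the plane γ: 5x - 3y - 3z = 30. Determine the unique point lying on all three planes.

(3, -6, 1)

α: n·r = n·P_1 gives -5x + y = -21.
β: n'·r = n'·Q_1 gives 3x + 4y + 4z = -11.
Solving the 3×3 linear system -5x + y = -21, 3x + 4y + 4z = -11, 5x - 3y - 3z = 30 (e.g. by elimination or Cramer's rule, determinant = 29) gives (3, -6, 1).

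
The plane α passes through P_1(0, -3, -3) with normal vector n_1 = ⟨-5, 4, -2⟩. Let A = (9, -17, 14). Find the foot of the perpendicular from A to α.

(-6, -5, 8)

α: n_1·r = n_1·P_1 gives -5x + 4y - 2z = -6.
Foot = A − λn with λ = (n·A − d)/|n|² = (-141 − (-6))/45 = -3.
Foot = (9, -17, 14) − (-3)·(-5, 4, -2) = (-6, -5, 8).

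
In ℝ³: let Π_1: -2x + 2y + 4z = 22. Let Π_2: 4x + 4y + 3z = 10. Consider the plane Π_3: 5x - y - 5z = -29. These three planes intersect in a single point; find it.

Solving the 3×3 linear system -2x + 2y + 4z = 22, 4x + 4y + 3z = 10, 5x - y - 5z = -29 (e.g. by elimination or Cramer's rule, determinant = 8) gives (-3, 4, 2).

(-3, 4, 2)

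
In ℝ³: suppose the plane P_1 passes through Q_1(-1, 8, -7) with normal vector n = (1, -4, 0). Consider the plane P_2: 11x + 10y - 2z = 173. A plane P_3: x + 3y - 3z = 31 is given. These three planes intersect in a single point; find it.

(7, 10, 2)

P_1: n·r = n·Q_1 gives x - 4y = -33.
Solving the 3×3 linear system x - 4y = -33, 11x + 10y - 2z = 173, x + 3y - 3z = 31 (e.g. by elimination or Cramer's rule, determinant = -148) gives (7, 10, 2).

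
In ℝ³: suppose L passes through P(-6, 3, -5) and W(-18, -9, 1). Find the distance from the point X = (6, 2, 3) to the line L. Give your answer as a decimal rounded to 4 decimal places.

13.6829

A direction vector for L is W − P = (-12, -12, 6).
Taking (-6, 3, -5) on L with direction v = (-12, -12, 6): w = X − (-6, 3, -5) = (12, -1, 8), and w × v = (90, -168, -156).
Distance = |w × v| / |v| = √60660 / √324 ≈ 13.6829.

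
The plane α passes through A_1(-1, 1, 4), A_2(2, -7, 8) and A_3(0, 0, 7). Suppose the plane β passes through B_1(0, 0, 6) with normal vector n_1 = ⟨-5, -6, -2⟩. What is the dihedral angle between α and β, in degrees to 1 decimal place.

A_1A_2 = (3, -8, 4), A_1A_3 = (1, -1, 3); a normal to α is A_1A_2 × A_1A_3 = (-20, -5, 5).
Using A_1: α has equation -20x - 5y + 5z = 35.
β: n_1·r = n_1·B_1 gives -5x - 6y - 2z = -12.
cos θ = |n₁·n₂| / (|n₁||n₂|) = |120| / (√450 · √65).
θ = arccos(0.70165) ≈ 45.4°.

45.4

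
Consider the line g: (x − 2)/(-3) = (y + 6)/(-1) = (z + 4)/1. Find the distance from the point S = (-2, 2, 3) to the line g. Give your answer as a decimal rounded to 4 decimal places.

g has direction (-3, -1, 1) through (2, -6, -4).
Taking (2, -6, -4) on g with direction v = (-3, -1, 1): w = S − (2, -6, -4) = (-4, 8, 7), and w × v = (15, -17, 28).
Distance = |w × v| / |v| = √1298 / √11 ≈ 10.8628.

10.8628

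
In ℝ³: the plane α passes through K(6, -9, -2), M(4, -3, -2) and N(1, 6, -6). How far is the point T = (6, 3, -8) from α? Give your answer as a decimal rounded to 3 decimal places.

3.795

KM = (-2, 6, 0), KN = (-5, 15, -4); a normal to α is KM × KN = (-24, -8, 0).
Using K: α has equation -24x - 8y = -72.
n·T − d = (-24)·(6) + (-8)·(3) + (0)·(-8) − (-72) = -96; |n| = √640.
Distance = |-96| / √640 = 96/√640 ≈ 3.795.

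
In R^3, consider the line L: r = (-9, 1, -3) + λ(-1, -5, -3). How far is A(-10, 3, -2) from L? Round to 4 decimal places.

1.3732

Taking (-9, 1, -3) on L with direction v = (-1, -5, -3): w = A − (-9, 1, -3) = (-1, 2, 1), and w × v = (-1, -4, 7).
Distance = |w × v| / |v| = √66 / √35 ≈ 1.3732.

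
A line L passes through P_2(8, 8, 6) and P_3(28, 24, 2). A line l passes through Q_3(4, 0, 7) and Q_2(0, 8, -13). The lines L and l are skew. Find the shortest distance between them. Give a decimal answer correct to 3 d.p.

A direction vector for L is P_3 − P_2 = (20, 16, -4).
A direction vector for l is Q_2 − Q_3 = (-4, 8, -20).
Common perpendicular direction n = (20, 16, -4) × (-4, 8, -20) = (-288, 416, 224).
With w = (4, 0, 7) − (8, 8, 6) = (-4, -8, 1), w · n = -1952.
Distance = |w · n| / |n| = |-1952| / √306176 ≈ 3.528.

3.528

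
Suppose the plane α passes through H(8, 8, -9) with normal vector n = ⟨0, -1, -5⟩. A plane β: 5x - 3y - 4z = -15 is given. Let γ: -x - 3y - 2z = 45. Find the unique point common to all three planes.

α: n·r = n·H gives -y - 5z = 37.
Solving the 3×3 linear system -y - 5z = 37, 5x - 3y - 4z = -15, -x - 3y - 2z = 45 (e.g. by elimination or Cramer's rule, determinant = 76) gives (-12, -7, -6).

(-12, -7, -6)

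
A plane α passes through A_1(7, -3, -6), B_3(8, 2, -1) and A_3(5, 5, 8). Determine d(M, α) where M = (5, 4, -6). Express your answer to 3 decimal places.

A_1B_3 = (1, 5, 5), A_1A_3 = (-2, 8, 14); a normal to α is A_1B_3 × A_1A_3 = (30, -24, 18).
Using A_1: α has equation 30x - 24y + 18z = 174.
n·M − d = (30)·(5) + (-24)·(4) + (18)·(-6) − 174 = -228; |n| = √1800.
Distance = |-228| / √1800 = 228/√1800 ≈ 5.374.

5.374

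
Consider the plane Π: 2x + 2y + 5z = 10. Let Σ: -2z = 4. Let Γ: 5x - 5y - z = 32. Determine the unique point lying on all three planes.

Solving the 3×3 linear system 2x + 2y + 5z = 10, -2z = 4, 5x - 5y - z = 32 (e.g. by elimination or Cramer's rule, determinant = -40) gives (8, 2, -2).

(8, 2, -2)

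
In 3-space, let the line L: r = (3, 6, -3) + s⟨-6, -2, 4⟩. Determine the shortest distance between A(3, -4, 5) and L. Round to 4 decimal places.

10.7571

Taking (3, 6, -3) on L with direction v = (-6, -2, 4): w = A − (3, 6, -3) = (0, -10, 8), and w × v = (-24, -48, -60).
Distance = |w × v| / |v| = √6480 / √56 ≈ 10.7571.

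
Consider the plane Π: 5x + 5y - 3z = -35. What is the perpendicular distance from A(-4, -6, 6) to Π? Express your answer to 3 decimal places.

4.296

n·A − d = (5)·(-4) + (5)·(-6) + (-3)·(6) − (-35) = -33; |n| = √59.
Distance = |-33| / √59 = 33/√59 ≈ 4.296.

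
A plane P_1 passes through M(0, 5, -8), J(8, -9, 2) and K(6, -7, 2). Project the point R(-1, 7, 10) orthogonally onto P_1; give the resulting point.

(-6, 2, 7)

MJ = (8, -14, 10), MK = (6, -12, 10); a normal to P_1 is MJ × MK = (-20, -20, -12).
Using M: P_1 has equation -20x - 20y - 12z = -4.
Foot = R − λn with λ = (n·R − d)/|n|² = (-240 − (-4))/944 = -1/4.
Foot = (-1, 7, 10) − (-1/4)·(-20, -20, -12) = (-6, 2, 7).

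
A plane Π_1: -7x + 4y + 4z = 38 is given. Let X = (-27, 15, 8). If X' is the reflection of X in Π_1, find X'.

λ = (n·X − d)/|n|² = (281 − 38)/81 = 3.
Reflection = X − 2λn = (-27, 15, 8) − 6·(-7, 4, 4) = (15, -9, -16).

(15, -9, -16)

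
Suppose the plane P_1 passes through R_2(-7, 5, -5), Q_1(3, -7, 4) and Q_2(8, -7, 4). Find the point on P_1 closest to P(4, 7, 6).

(4, 1, -2)

R_2Q_1 = (10, -12, 9), R_2Q_2 = (15, -12, 9); a normal to P_1 is R_2Q_1 × R_2Q_2 = (0, 45, 60).
Using R_2: P_1 has equation 45y + 60z = -75.
Foot = P − λn with λ = (n·P − d)/|n|² = (675 − (-75))/5625 = 2/15.
Foot = (4, 7, 6) − (2/15)·(0, 45, 60) = (4, 1, -2).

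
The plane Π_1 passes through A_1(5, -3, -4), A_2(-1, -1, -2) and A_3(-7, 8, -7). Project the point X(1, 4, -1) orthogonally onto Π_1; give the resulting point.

(-1, 1, -4)

A_1A_2 = (-6, 2, 2), A_1A_3 = (-12, 11, -3); a normal to Π_1 is A_1A_2 × A_1A_3 = (-28, -42, -42).
Using A_1: Π_1 has equation -28x - 42y - 42z = 154.
Foot = X − λn with λ = (n·X − d)/|n|² = (-154 − 154)/4312 = -1/14.
Foot = (1, 4, -1) − (-1/14)·(-28, -42, -42) = (-1, 1, -4).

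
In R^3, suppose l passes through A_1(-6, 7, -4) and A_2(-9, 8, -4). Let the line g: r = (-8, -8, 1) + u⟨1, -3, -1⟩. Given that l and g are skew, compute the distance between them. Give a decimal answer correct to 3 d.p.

10.114

A direction vector for l is A_2 − A_1 = (-3, 1, 0).
Common perpendicular direction n = (-3, 1, 0) × (1, -3, -1) = (-1, -3, 8).
With w = (-8, -8, 1) − (-6, 7, -4) = (-2, -15, 5), w · n = 87.
Distance = |w · n| / |n| = |87| / √74 ≈ 10.114.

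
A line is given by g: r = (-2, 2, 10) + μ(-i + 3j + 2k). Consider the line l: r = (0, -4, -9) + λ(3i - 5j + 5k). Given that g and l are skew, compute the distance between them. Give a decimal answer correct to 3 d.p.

Common perpendicular direction n = (-1, 3, 2) × (3, -5, 5) = (25, 11, -4).
With w = (0, -4, -9) − (-2, 2, 10) = (2, -6, -19), w · n = 60.
Distance = |w · n| / |n| = |60| / √762 ≈ 2.174.

2.174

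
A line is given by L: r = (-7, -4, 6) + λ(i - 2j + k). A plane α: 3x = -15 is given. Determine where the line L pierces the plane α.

Substitute r = (-7, -4, 6) + t(1, -2, 1) into the plane: -21 + 3t = -15, so t = 2.
Intersection: (-7, -4, 6) + 2·(1, -2, 1) = (-5, -8, 8).

(-5, -8, 8)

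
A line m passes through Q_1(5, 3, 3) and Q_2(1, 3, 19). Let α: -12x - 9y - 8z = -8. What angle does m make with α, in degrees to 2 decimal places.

A direction vector for m is Q_2 − Q_1 = (-4, 0, 16).
sin θ = |n·v| / (|n||v|) = |-80| / (√289 · √272) = 0.28534.
θ ≈ 16.58°.

16.58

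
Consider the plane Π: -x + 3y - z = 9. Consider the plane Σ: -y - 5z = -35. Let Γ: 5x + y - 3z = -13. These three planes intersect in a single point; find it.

Solving the 3×3 linear system -x + 3y - z = 9, -y - 5z = -35, 5x + y - 3z = -13 (e.g. by elimination or Cramer's rule, determinant = -88) gives (0, 5, 6).

(0, 5, 6)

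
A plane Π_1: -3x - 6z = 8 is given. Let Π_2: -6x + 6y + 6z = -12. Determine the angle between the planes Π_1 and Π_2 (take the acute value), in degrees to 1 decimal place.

cos θ = |n₁·n₂| / (|n₁||n₂|) = |-18| / (√45 · √108).
θ = arccos(0.25820) ≈ 75.0°.

75.0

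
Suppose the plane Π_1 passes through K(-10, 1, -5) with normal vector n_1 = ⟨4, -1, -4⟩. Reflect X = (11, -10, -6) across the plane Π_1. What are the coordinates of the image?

Π_1: n_1·r = n_1·K gives 4x - y - 4z = -21.
λ = (n·X − d)/|n|² = (78 − (-21))/33 = 3.
Reflection = X − 2λn = (11, -10, -6) − 6·(4, -1, -4) = (-13, -4, 18).

(-13, -4, 18)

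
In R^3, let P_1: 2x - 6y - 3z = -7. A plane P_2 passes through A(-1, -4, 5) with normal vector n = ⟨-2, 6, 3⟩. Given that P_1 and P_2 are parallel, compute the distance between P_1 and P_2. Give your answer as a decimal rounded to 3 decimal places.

P_2: n·r = n·A gives -2x + 6y + 3z = -7.
Rescale P_2 by 1/(-1): 2x - 6y - 3z = 7. Then distance = |-7 − 7| / √49 ≈ 2.000.

2.000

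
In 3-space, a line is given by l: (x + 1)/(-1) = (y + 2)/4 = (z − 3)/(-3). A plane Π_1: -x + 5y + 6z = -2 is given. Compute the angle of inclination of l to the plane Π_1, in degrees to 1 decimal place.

l has direction (-1, 4, -3) through (-1, -2, 3).
sin θ = |n·v| / (|n||v|) = |3| / (√62 · √26) = 0.07472.
θ ≈ 4.3°.

4.3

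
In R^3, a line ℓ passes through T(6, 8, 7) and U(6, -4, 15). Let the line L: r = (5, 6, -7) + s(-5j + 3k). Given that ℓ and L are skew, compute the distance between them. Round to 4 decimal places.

A direction vector for ℓ is U − T = (0, -12, 8).
Common perpendicular direction n = (0, -12, 8) × (0, -5, 3) = (4, 0, 0).
With w = (5, 6, -7) − (6, 8, 7) = (-1, -2, -14), w · n = -4.
Distance = |w · n| / |n| = |-4| / √16 ≈ 1.0000.

1.0000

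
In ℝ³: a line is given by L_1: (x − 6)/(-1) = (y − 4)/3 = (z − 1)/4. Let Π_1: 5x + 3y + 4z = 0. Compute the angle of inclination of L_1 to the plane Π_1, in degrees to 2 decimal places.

33.69

L_1 has direction (-1, 3, 4) through (6, 4, 1).
sin θ = |n·v| / (|n||v|) = |20| / (√50 · √26) = 0.55470.
θ ≈ 33.69°.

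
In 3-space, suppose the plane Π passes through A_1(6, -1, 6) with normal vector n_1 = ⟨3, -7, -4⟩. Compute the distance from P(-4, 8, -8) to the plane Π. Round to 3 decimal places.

Π: n_1·r = n_1·A_1 gives 3x - 7y - 4z = 1.
n·P − d = (3)·(-4) + (-7)·(8) + (-4)·(-8) − 1 = -37; |n| = √74.
Distance = |-37| / √74 = 37/√74 ≈ 4.301.

4.301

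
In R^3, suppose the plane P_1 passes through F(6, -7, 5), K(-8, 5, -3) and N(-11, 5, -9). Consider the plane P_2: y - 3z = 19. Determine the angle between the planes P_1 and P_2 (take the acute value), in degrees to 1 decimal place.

FK = (-14, 12, -8), FN = (-17, 12, -14); a normal to P_1 is FK × FN = (-72, -60, 36).
Using F: P_1 has equation -72x - 60y + 36z = 168.
cos θ = |n₁·n₂| / (|n₁||n₂|) = |-168| / (√10080 · √10).
θ = arccos(0.52915) ≈ 58.1°.

58.1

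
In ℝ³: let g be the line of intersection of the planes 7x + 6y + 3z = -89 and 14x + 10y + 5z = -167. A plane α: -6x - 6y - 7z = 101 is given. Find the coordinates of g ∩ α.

(-8, -3, -5)

Direction of g: (7, 6, 3) × (14, 10, 5) = (0, 7, -14).
A point on g: solving the two plane equations with y = -5 gives (-8, -5, -1).
Substitute r = (-8, -5, -1) + t(0, 7, -14) into the plane: 85 + 56t = 101, so t = 2/7.
Intersection: (-8, -5, -1) + (2/7)·(0, 7, -14) = (-8, -3, -5).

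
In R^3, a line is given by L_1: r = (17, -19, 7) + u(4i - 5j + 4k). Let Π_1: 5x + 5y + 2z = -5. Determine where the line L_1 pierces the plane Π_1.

(5, -4, -5)

Substitute r = (17, -19, 7) + t(4, -5, 4) into the plane: 4 + 3t = -5, so t = -3.
Intersection: (17, -19, 7) + (-3)·(4, -5, 4) = (5, -4, -5).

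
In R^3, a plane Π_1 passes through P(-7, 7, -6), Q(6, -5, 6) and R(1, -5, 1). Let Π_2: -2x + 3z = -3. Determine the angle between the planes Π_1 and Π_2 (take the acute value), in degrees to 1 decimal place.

11.8

PQ = (13, -12, 12), PR = (8, -12, 7); a normal to Π_1 is PQ × PR = (60, 5, -60).
Using P: Π_1 has equation 60x + 5y - 60z = -25.
cos θ = |n₁·n₂| / (|n₁||n₂|) = |-300| / (√7225 · √13).
θ = arccos(0.97888) ≈ 11.8°.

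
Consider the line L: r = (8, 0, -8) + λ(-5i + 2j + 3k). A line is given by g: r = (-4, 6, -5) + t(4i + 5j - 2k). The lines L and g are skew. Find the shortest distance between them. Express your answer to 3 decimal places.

Common perpendicular direction n = (-5, 2, 3) × (4, 5, -2) = (-19, 2, -33).
With w = (-4, 6, -5) − (8, 0, -8) = (-12, 6, 3), w · n = 141.
Distance = |w · n| / |n| = |141| / √1454 ≈ 3.698.

3.698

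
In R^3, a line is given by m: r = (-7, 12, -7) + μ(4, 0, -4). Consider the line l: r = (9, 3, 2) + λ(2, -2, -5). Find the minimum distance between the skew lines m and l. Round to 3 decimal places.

18.675

Common perpendicular direction n = (4, 0, -4) × (2, -2, -5) = (-8, 12, -8).
With w = (9, 3, 2) − (-7, 12, -7) = (16, -9, 9), w · n = -308.
Distance = |w · n| / |n| = |-308| / √272 ≈ 18.675.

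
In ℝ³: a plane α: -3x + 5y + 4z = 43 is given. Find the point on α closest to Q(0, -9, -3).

Foot = Q − λn with λ = (n·Q − d)/|n|² = (-57 − 43)/50 = -2.
Foot = (0, -9, -3) − (-2)·(-3, 5, 4) = (-6, 1, 5).

(-6, 1, 5)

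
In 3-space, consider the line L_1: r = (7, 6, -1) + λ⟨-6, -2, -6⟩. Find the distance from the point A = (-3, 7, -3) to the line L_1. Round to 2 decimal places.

6.37

Taking (7, 6, -1) on L_1 with direction v = (-6, -2, -6): w = A − (7, 6, -1) = (-10, 1, -2), and w × v = (-10, -48, 26).
Distance = |w × v| / |v| = √3080 / √76 ≈ 6.37.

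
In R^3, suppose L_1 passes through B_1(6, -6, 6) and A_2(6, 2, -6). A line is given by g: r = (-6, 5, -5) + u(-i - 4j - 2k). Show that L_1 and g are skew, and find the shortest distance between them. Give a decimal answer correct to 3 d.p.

12.377

A direction vector for L_1 is A_2 − B_1 = (0, 8, -12).
Common perpendicular direction n = (0, 8, -12) × (-1, -4, -2) = (-64, 12, 8).
With w = (-6, 5, -5) − (6, -6, 6) = (-12, 11, -11), w · n = 812.
Since n ≠ 0 the lines are not parallel, and w · n = 812 ≠ 0 so they do not intersect; hence they are skew.
Distance = |w · n| / |n| = |812| / √4304 ≈ 12.377.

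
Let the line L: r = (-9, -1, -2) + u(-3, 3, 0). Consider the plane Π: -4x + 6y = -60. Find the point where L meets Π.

Substitute r = (-9, -1, -2) + t(-3, 3, 0) into the plane: 30 + 30t = -60, so t = -3.
Intersection: (-9, -1, -2) + (-3)·(-3, 3, 0) = (0, -10, -2).

(0, -10, -2)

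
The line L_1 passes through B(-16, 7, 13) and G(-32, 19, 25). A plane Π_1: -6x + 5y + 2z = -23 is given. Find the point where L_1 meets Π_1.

(0, -5, 1)

A direction vector for L_1 is G − B = (-16, 12, 12).
Substitute r = (-16, 7, 13) + t(-16, 12, 12) into the plane: 157 + 180t = -23, so t = -1.
Intersection: (-16, 7, 13) + (-1)·(-16, 12, 12) = (0, -5, 1).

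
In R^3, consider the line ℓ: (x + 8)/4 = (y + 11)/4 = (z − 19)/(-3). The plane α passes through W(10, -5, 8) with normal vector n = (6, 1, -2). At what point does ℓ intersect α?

(8, 5, 7)

ℓ has direction (4, 4, -3) through (-8, -11, 19).
α: n·r = n·W gives 6x + y - 2z = 39.
Substitute r = (-8, -11, 19) + t(4, 4, -3) into the plane: -97 + 34t = 39, so t = 4.
Intersection: (-8, -11, 19) + 4·(4, 4, -3) = (8, 5, 7).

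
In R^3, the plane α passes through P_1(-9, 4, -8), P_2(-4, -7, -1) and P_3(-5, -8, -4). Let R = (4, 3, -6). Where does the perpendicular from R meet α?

(-6, 1, -2)

P_1P_2 = (5, -11, 7), P_1P_3 = (4, -12, 4); a normal to α is P_1P_2 × P_1P_3 = (40, 8, -16).
Using P_1: α has equation 40x + 8y - 16z = -200.
Foot = R − λn with λ = (n·R − d)/|n|² = (280 − (-200))/1920 = 1/4.
Foot = (4, 3, -6) − (1/4)·(40, 8, -16) = (-6, 1, -2).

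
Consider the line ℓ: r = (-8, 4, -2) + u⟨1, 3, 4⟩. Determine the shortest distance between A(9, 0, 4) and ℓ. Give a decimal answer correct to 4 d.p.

Taking (-8, 4, -2) on ℓ with direction v = (1, 3, 4): w = A − (-8, 4, -2) = (17, -4, 6), and w × v = (-34, -62, 55).
Distance = |w × v| / |v| = √8025 / √26 ≈ 17.5685.

17.5685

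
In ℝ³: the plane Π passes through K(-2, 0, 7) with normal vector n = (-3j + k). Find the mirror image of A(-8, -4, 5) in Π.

Π: n·r = n·K gives -3y + z = 7.
λ = (n·A − d)/|n|² = (17 − 7)/10 = 1.
Reflection = A − 2λn = (-8, -4, 5) − 2·(0, -3, 1) = (-8, 2, 3).

(-8, 2, 3)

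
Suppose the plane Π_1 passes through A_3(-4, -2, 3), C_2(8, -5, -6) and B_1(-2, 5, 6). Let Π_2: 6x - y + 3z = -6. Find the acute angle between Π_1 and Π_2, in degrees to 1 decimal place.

36.0

A_3C_2 = (12, -3, -9), A_3B_1 = (2, 7, 3); a normal to Π_1 is A_3C_2 × A_3B_1 = (54, -54, 90).
Using A_3: Π_1 has equation 54x - 54y + 90z = 162.
cos θ = |n₁·n₂| / (|n₁||n₂|) = |648| / (√13932 · √46).
θ = arccos(0.80945) ≈ 36.0°.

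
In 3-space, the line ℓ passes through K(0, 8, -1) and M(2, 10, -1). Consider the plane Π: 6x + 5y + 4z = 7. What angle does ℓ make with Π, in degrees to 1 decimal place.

62.4

A direction vector for ℓ is M − K = (2, 2, 0).
sin θ = |n·v| / (|n||v|) = |22| / (√77 · √8) = 0.88641.
θ ≈ 62.4°.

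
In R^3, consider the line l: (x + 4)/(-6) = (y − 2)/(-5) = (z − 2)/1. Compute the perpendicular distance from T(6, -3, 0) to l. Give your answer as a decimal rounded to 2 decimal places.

l has direction (-6, -5, 1) through (-4, 2, 2).
Taking (-4, 2, 2) on l with direction v = (-6, -5, 1): w = T − (-4, 2, 2) = (10, -5, -2), and w × v = (-15, 2, -80).
Distance = |w × v| / |v| = √6629 / √62 ≈ 10.34.

10.34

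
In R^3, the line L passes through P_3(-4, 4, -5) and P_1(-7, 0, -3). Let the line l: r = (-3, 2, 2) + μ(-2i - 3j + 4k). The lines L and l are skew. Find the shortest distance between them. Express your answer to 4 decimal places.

1.4791

A direction vector for L is P_1 − P_3 = (-3, -4, 2).
Common perpendicular direction n = (-3, -4, 2) × (-2, -3, 4) = (-10, 8, 1).
With w = (-3, 2, 2) − (-4, 4, -5) = (1, -2, 7), w · n = -19.
Distance = |w · n| / |n| = |-19| / √165 ≈ 1.4791.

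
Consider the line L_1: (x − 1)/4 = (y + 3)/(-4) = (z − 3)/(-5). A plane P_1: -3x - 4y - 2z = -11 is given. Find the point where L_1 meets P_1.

(-3, 1, 8)

L_1 has direction (4, -4, -5) through (1, -3, 3).
Substitute r = (1, -3, 3) + t(4, -4, -5) into the plane: 3 + 14t = -11, so t = -1.
Intersection: (1, -3, 3) + (-1)·(4, -4, -5) = (-3, 1, 8).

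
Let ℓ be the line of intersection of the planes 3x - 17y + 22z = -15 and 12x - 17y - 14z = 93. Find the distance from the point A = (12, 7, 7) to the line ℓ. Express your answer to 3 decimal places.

7.368

Direction of ℓ: (3, -17, 22) × (12, -17, -14) = (612, 306, 153).
A point on ℓ: solving the two plane equations with x = -12 gives (-12, -9, -6).
Taking (-12, -9, -6) on ℓ with direction v = (612, 306, 153): w = A − (-12, -9, -6) = (24, 16, 13), and w × v = (-1530, 4284, -2448).
Distance = |w × v| / |v| = √26686260 / √491589 ≈ 7.368.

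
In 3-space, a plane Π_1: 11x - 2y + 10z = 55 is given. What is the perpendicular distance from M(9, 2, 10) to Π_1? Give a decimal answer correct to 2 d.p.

n·M − d = (11)·(9) + (-2)·(2) + (10)·(10) − 55 = 140; |n| = √225.
Distance = |140| / √225 = 140/√225 ≈ 9.33.

9.33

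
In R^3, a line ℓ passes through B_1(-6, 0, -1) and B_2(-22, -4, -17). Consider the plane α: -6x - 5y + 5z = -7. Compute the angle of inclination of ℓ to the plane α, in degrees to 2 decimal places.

A direction vector for ℓ is B_2 − B_1 = (-16, -4, -16).
sin θ = |n·v| / (|n||v|) = |36| / (√86 · √528) = 0.16894.
θ ≈ 9.73°.

9.73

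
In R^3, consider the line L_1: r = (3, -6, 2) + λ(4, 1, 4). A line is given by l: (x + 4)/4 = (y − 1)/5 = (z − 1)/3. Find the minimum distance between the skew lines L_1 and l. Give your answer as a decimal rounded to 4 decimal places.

l has direction (4, 5, 3) through (-4, 1, 1).
Common perpendicular direction n = (4, 1, 4) × (4, 5, 3) = (-17, 4, 16).
With w = (-4, 1, 1) − (3, -6, 2) = (-7, 7, -1), w · n = 131.
Distance = |w · n| / |n| = |131| / √561 ≈ 5.5308.

5.5308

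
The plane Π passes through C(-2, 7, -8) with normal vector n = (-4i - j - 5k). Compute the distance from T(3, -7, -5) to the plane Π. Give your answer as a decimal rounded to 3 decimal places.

Π: n·r = n·C gives -4x - y - 5z = 41.
n·T − d = (-4)·(3) + (-1)·(-7) + (-5)·(-5) − 41 = -21; |n| = √42.
Distance = |-21| / √42 = 21/√42 ≈ 3.240.

3.240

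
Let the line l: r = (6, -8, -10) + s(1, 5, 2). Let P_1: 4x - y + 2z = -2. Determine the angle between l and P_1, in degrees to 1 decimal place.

6.9

sin θ = |n·v| / (|n||v|) = |3| / (√21 · √30) = 0.11952.
θ ≈ 6.9°.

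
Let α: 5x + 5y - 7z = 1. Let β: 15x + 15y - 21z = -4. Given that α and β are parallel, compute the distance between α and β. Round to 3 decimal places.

0.235

Rescale β by 1/3: 5x + 5y - 7z = -4/3. Then distance = |1 − (-4/3)| / √99 ≈ 0.235.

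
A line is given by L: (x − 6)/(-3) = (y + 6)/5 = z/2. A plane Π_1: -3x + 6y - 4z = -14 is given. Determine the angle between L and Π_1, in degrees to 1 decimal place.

L has direction (-3, 5, 2) through (6, -6, 0).
sin θ = |n·v| / (|n||v|) = |31| / (√61 · √38) = 0.64388.
θ ≈ 40.1°.

40.1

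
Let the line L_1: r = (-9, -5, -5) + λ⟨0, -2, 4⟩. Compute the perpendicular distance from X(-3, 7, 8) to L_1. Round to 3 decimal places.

17.601

Taking (-9, -5, -5) on L_1 with direction v = (0, -2, 4): w = X − (-9, -5, -5) = (6, 12, 13), and w × v = (74, -24, -12).
Distance = |w × v| / |v| = √6196 / √20 ≈ 17.601.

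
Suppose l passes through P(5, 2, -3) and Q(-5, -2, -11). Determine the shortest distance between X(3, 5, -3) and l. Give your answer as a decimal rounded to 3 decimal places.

3.556

A direction vector for l is Q − P = (-10, -4, -8).
Taking (5, 2, -3) on l with direction v = (-10, -4, -8): w = X − (5, 2, -3) = (-2, 3, 0), and w × v = (-24, -16, 38).
Distance = |w × v| / |v| = √2276 / √180 ≈ 3.556.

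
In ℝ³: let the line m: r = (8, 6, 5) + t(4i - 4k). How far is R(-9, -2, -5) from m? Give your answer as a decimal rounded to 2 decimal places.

20.70

Taking (8, 6, 5) on m with direction v = (4, 0, -4): w = R − (8, 6, 5) = (-17, -8, -10), and w × v = (32, -108, 32).
Distance = |w × v| / |v| = √13712 / √32 ≈ 20.70.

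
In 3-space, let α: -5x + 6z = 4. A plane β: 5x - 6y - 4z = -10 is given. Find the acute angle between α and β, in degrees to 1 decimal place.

44.4

cos θ = |n₁·n₂| / (|n₁||n₂|) = |-49| / (√61 · √77).
θ = arccos(0.71497) ≈ 44.4°.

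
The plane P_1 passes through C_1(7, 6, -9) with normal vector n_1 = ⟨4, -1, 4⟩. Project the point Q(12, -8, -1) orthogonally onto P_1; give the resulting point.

P_1: n_1·r = n_1·C_1 gives 4x - y + 4z = -14.
Foot = Q − λn with λ = (n·Q − d)/|n|² = (52 − (-14))/33 = 2.
Foot = (12, -8, -1) − 2·(4, -1, 4) = (4, -6, -9).

(4, -6, -9)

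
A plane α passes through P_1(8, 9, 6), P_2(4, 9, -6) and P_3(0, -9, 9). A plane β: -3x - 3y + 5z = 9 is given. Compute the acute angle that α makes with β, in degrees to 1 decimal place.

65.5

P_1P_2 = (-4, 0, -12), P_1P_3 = (-8, -18, 3); a normal to α is P_1P_2 × P_1P_3 = (-216, 108, 72).
Using P_1: α has equation -216x + 108y + 72z = -324.
cos θ = |n₁·n₂| / (|n₁||n₂|) = |684| / (√63504 · √43).
θ = arccos(0.41392) ≈ 65.5°.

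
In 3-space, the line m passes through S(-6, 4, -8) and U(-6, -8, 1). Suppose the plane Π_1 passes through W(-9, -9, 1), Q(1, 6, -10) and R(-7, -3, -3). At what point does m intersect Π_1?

A direction vector for m is U − S = (0, -12, 9).
WQ = (10, 15, -11), WR = (2, 6, -4); a normal to Π_1 is WQ × WR = (6, 18, 30).
Using W: Π_1 has equation 6x + 18y + 30z = -186.
Substitute r = (-6, 4, -8) + t(0, -12, 9) into the plane: -204 + 54t = -186, so t = 1/3.
Intersection: (-6, 4, -8) + (1/3)·(0, -12, 9) = (-6, 0, -5).

(-6, 0, -5)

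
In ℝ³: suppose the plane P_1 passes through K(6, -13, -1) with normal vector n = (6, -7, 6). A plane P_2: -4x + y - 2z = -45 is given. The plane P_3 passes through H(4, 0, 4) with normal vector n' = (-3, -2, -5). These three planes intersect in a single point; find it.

(7, -7, 5)

P_1: n·r = n·K gives 6x - 7y + 6z = 121.
P_3: n'·r = n'·H gives -3x - 2y - 5z = -32.
Solving the 3×3 linear system 6x - 7y + 6z = 121, -4x + y - 2z = -45, -3x - 2y - 5z = -32 (e.g. by elimination or Cramer's rule, determinant = 110) gives (7, -7, 5).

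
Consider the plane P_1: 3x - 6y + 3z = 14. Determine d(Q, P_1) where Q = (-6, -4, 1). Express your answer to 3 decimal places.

0.680

n·Q − d = (3)·(-6) + (-6)·(-4) + (3)·(1) − 14 = -5; |n| = √54.
Distance = |-5| / √54 = 5/√54 ≈ 0.680.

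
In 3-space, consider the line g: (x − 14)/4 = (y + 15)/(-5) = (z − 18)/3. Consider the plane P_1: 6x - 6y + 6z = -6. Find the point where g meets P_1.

(-2, 5, 6)

g has direction (4, -5, 3) through (14, -15, 18).
Substitute r = (14, -15, 18) + t(4, -5, 3) into the plane: 282 + 72t = -6, so t = -4.
Intersection: (14, -15, 18) + (-4)·(4, -5, 3) = (-2, 5, 6).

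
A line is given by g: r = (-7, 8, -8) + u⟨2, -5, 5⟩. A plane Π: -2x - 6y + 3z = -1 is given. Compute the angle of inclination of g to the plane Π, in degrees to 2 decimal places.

52.85

sin θ = |n·v| / (|n||v|) = |41| / (√49 · √54) = 0.79706.
θ ≈ 52.85°.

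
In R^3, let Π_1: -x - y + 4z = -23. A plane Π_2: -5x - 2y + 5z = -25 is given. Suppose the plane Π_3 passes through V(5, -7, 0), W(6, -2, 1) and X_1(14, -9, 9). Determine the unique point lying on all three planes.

VW = (1, 5, 1), VX_1 = (9, -2, 9); a normal to Π_3 is VW × VX_1 = (47, 0, -47).
Using V: Π_3 has equation 47x - 47z = 235.
Solving the 3×3 linear system -x - y + 4z = -23, -5x - 2y + 5z = -25, 47x - 47z = 235 (e.g. by elimination or Cramer's rule, determinant = 282) gives (-1, 0, -6).

(-1, 0, -6)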